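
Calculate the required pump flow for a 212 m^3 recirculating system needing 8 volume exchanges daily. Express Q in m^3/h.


Daily recirculation volume = 212 m^3 * 8 = 1696 m^3/day
Flow rate Q = daily volume / 24 h = 1696 / 24 = 70.6667 m^3/h

70.6667 m^3/h


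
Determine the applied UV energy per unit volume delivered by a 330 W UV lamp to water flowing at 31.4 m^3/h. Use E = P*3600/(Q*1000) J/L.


Energy delivered per hour = 330 W * 3600 s = 1188000 J/h
Volume treated per hour = 31.4 m^3/h * 1000 = 31400 L/h
dose = 1188000 / 31400 = 37.8344 J/L

37.8344 J/L


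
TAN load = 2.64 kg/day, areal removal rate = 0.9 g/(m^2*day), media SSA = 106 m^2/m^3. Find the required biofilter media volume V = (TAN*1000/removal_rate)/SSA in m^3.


A = 2.64*1000 / 0.9 = 2933.3333 m^2
V = 2933.3333 / 106 = 27.673

27.673 m^3


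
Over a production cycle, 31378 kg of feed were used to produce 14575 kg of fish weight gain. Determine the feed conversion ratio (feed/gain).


FCR = feed consumed / weight gained
FCR = 31378 kg / 14575 kg = 2.15286

2.15286


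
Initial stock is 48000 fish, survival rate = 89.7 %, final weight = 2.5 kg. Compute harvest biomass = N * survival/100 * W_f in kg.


Survivors = 48000 * 89.7/100 = 43056 fish
Harvest biomass = survivors * W_f = 43056 * 2.5 = 107640 kg

107640 kg


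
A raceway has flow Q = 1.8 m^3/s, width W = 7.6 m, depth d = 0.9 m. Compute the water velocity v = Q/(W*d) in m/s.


Cross-sectional area = W * d = 7.6 * 0.9 = 6.84 m^2
Velocity = Q / A = 1.8 / 6.84 = 0.263158 m/s

0.263158 m/s


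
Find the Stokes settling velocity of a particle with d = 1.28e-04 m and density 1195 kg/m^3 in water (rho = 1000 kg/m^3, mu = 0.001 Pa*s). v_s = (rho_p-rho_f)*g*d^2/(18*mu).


Density difference: rho_p - rho_f = 1195 - 1000 = 195 kg/m^3
d^2 = (1.28e-04)^2 = 1.6384e-08 m^2
Numerator = (rho_p - rho_f) * g * d^2 = 195 * 9.81 * 1.6384e-08 = 3.1341773e-05
Denominator = 18 * mu = 18 * 0.001 = 0.018
v_s = 3.1341773e-05 / 0.018 = 0.00174121 m/s
Check: Re = rho_f * v_s * d / mu = 1000 * 0.00174121 * 1.28e-04 / 0.001 = 0.223 < 1, so Stokes' law applies.

0.00174121 m/s


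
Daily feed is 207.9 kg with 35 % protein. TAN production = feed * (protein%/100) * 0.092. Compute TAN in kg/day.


Protein in feed = 207.9 * 35/100 = 72.765 kg/day
TAN = protein * 0.092 = 72.765 * 0.092 = 6.69438 kg/day

6.69438 kg/day


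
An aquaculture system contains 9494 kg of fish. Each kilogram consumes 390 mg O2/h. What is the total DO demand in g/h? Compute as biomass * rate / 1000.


Total O2 consumption (mg/h) = 9494 kg * 390 mg/(kg*h) = 3702660 mg/h
Convert to g/h: 3702660 / 1000 = 3702.66 g/h

3702.66 g/h


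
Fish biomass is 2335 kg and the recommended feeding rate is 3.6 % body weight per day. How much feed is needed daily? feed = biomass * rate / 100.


Feeding rate fraction = 3.6% / 100 = 0.036
Daily feed = 2335 kg * 0.036 = 84.06 kg/day

84.06 kg/day


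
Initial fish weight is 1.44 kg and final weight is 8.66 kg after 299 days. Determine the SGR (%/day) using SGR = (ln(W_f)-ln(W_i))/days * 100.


ln(W_f) = ln(8.66) = 2.1587147
ln(W_i) = ln(1.44) = 0.36464311
ln(W_f) - ln(W_i) = 2.1587147 - 0.36464311 = 1.7940716
SGR = 1.7940716 / 299 * 100 = 0.600024 %/day

0.600024 %/day


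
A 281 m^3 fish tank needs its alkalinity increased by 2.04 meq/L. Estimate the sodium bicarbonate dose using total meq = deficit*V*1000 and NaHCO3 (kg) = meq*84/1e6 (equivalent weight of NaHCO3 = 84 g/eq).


Tank volume in L = 281 m^3 * 1000 = 281000 L
Total meq required = 2.04 meq/L * 281000 L = 573240 meq
NaHCO3 mass = 573240 meq * 84 mg/meq / 1e6 = 48.1522 kg

48.1522 kg


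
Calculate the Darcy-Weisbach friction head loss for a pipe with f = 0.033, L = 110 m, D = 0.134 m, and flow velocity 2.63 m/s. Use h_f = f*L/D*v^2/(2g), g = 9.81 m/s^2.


v^2 = 2.63^2 = 6.9169 m^2/s^2
L/D = 110/0.134 = 820.89552
h_f = f*(L/D)*v^2/(2g) = 0.033 * 820.89552 * 6.9169 / 19.62 = 9.55024 m

9.55024 m


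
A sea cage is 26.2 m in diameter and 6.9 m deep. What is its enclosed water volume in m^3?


r = d/2 = 26.2/2 = 13.1 m
Base area = pi*r^2 = pi*13.1^2 = 539.12872 m^2
Volume = 539.12872 * 6.9 = 3719.99 m^3

3719.99 m^3


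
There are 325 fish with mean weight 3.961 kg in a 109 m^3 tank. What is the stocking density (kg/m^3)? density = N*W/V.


Total biomass = 325 fish * 3.961 kg = 1287.325 kg
Density = total biomass / volume = 1287.325 / 109 = 11.8103 kg/m^3

11.8103 kg/m^3


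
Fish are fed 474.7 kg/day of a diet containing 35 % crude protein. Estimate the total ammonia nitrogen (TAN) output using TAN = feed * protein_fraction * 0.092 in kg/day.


Protein in feed = 474.7 * 35/100 = 166.145 kg/day
TAN = protein * 0.092 = 166.145 * 0.092 = 15.28534 kg/day

15.28534 kg/day


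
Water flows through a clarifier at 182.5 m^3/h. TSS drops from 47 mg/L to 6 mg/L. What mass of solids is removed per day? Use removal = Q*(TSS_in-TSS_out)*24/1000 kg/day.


Concentration drop: TSS_in - TSS_out = 47 - 6 = 41 mg/L
Hourly solids removed = Q * dTSS = 182.5 m^3/h * 41 mg/L = 7482.5 g/h  (m^3/h * mg/L = g/h)
Daily solids removed = 7482.5 * 24 = 179580 g/day
Convert g to kg: 179580 / 1000 = 179.58 kg/day

179.58 kg/day


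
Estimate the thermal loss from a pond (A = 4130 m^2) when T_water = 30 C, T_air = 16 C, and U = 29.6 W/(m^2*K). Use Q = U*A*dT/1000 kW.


Temperature difference dT = 30 - 16 = 14 K
Heat loss (W) = U * A * dT = 29.6 * 4130 * 14 = 1711472 W
Convert to kW: 1711472 / 1000 = 1711.472 kW

1711.472 kW


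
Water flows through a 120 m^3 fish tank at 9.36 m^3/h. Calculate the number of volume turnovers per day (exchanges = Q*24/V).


Daily flow volume = 9.36 m^3/h * 24 h = 224.64 m^3/day
Exchanges = daily flow / tank volume = 224.64 / 120 = 1.872 exchanges/day

1.872 exchanges/day


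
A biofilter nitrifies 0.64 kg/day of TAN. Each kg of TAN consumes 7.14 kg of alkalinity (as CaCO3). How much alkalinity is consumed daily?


Alkalinity factor: 7.14 kg CaCO3 consumed per kg TAN nitrified
alk = 0.64 kg TAN * 7.14 = 4.5696 kg CaCO3/day

4.5696 kg CaCO3/day


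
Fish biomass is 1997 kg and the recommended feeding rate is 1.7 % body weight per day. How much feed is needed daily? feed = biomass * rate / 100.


Feeding rate fraction = 1.7% / 100 = 0.017
Daily feed = 1997 kg * 0.017 = 33.949 kg/day

33.949 kg/day


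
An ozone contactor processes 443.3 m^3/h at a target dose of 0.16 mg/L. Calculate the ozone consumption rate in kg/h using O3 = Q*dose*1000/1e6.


O3 demand (mg/h) = Q * dose * 1000 = 443.3 * 0.16 * 1000 = 70928 mg/h
Convert mg to kg: 70928 / 1e6 = 0.070928 kg/h

0.070928 kg/h


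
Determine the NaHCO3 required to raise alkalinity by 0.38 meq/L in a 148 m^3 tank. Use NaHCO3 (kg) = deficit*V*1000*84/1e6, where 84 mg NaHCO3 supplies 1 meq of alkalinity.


Tank volume in L = 148 m^3 * 1000 = 148000 L
Total meq required = 0.38 meq/L * 148000 L = 56240 meq
NaHCO3 mass = 56240 meq * 84 mg/meq / 1e6 = 4.72416 kg

4.72416 kg


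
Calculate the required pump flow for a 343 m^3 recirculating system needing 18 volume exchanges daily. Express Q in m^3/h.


Daily recirculation volume = 343 m^3 * 18 = 6174 m^3/day
Flow rate Q = daily volume / 24 h = 6174 / 24 = 257.25 m^3/h

257.25 m^3/h


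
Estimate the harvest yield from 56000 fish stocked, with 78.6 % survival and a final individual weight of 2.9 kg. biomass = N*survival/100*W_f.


Survivors = 56000 * 78.6/100 = 44016 fish
Harvest biomass = survivors * W_f = 44016 * 2.9 = 127646.4 kg

127646.4 kg


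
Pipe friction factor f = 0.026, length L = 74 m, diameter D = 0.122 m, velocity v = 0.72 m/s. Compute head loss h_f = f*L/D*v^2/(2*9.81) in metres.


v^2 = 0.72^2 = 0.5184 m^2/s^2
L/D = 74/0.122 = 606.55738
h_f = f*(L/D)*v^2/(2g) = 0.026 * 606.55738 * 0.5184 / 19.62 = 0.416688 m

0.416688 m


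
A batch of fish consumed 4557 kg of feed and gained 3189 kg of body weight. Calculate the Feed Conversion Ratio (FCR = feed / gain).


FCR = feed consumed / weight gained
FCR = 4557 kg / 3189 kg = 1.42897

1.42897


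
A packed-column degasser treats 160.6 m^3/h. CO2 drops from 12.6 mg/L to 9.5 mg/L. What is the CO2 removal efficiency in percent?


CO2_out / CO2_in = 9.5 / 12.6 = 0.75396825
Fraction remaining = 0.75396825
efficiency = (1 - 0.75396825) * 100 = 24.6032 %

24.6032 %


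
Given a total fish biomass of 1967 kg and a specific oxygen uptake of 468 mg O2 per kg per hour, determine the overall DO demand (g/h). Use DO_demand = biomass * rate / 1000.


Total O2 consumption (mg/h) = 1967 kg * 468 mg/(kg*h) = 920556 mg/h
Convert to g/h: 920556 / 1000 = 920.556 g/h

920.556 g/h


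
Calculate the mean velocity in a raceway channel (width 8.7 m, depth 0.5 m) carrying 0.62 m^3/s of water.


Cross-sectional area = W * d = 8.7 * 0.5 = 4.35 m^2
Velocity = Q / A = 0.62 / 4.35 = 0.142529 m/s

0.142529 m/s


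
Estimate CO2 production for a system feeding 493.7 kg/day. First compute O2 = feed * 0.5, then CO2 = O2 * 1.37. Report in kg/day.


O2 = 493.7 * 0.5 = 246.85
CO2 = 246.85 * 1.37 = 338.1845

338.1845 kg/day


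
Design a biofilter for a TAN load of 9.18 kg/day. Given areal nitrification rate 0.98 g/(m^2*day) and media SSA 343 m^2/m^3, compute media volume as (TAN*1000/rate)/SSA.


A = 9.18*1000 / 0.98 = 9367.3469 m^2
V = 9367.3469 / 343 = 27.31

27.31 m^3


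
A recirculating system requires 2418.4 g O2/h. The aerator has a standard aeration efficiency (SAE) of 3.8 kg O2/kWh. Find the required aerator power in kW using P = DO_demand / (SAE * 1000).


SAE in g O2/kWh = 3.8 * 1000 = 3800 g/kWh
P = DO_demand / SAE_g = 2418.4 / 3800 = 0.636421 kW

0.636421 kW


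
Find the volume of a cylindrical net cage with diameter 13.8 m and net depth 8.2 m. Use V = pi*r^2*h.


r = d/2 = 13.8/2 = 6.9 m
Base area = pi*r^2 = pi*6.9^2 = 149.57123 m^2
Volume = 149.57123 * 8.2 = 1226.48 m^3

1226.48 m^3


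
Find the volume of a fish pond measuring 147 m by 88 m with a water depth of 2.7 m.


Base area = L * W = 147 * 88 = 12936 m^2
Volume = area * depth = 12936 * 2.7 = 34927.2 m^3

34927.2 m^3


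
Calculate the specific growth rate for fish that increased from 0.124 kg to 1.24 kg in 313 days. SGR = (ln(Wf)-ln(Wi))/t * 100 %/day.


ln(W_f) = ln(1.24) = 0.21511138
ln(W_i) = ln(0.124) = -2.0874737
ln(W_f) - ln(W_i) = 0.21511138 - -2.0874737 = 2.3025851
SGR = 2.3025851 / 313 * 100 = 0.73565 %/day

0.73565 %/day


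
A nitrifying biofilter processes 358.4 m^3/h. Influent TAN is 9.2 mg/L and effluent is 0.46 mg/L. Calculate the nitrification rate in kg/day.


Concentration drop: TAN_in - TAN_out = 9.2 - 0.46 = 8.74 mg/L
Hourly TAN removed = Q * dTAN = 358.4 m^3/h * 8.74 mg/L = 3132.416 g/h  (m^3/h * mg/L = g/h)
Daily TAN removed = 3132.416 * 24 = 75177.984 g/day
Convert to kg/day: 75177.984 / 1000 = 75.177984 kg/day

75.177984 kg/day


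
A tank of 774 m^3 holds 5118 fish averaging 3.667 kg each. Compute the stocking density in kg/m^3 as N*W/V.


Total biomass = 5118 fish * 3.667 kg = 18767.706 kg
Density = total biomass / volume = 18767.706 / 774 = 24.2477 kg/m^3

24.2477 kg/m^3


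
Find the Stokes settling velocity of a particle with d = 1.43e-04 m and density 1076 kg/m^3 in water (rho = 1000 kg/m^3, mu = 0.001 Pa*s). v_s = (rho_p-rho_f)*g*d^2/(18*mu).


Density difference: rho_p - rho_f = 1076 - 1000 = 76 kg/m^3
d^2 = (1.43e-04)^2 = 2.0449e-08 m^2
Numerator = (rho_p - rho_f) * g * d^2 = 76 * 9.81 * 2.0449e-08 = 1.5245956e-05
Denominator = 18 * mu = 18 * 0.001 = 0.018
v_s = 1.5245956e-05 / 0.018 = 8.46998e-04 m/s
Check: Re = rho_f * v_s * d / mu = 1000 * 8.46998e-04 * 1.43e-04 / 0.001 = 0.121 < 1, so Stokes' law applies.

8.46998e-04 m/s


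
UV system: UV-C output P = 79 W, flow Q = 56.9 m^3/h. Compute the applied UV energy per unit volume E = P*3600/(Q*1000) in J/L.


Energy delivered per hour = 79 W * 3600 s = 284400 J/h
Volume treated per hour = 56.9 m^3/h * 1000 = 56900 L/h
dose = 284400 / 56900 = 4.99824 J/L

4.99824 J/L


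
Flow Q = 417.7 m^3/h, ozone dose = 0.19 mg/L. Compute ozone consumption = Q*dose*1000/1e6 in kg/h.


O3 demand (mg/h) = Q * dose * 1000 = 417.7 * 0.19 * 1000 = 79363 mg/h
Convert mg to kg: 79363 / 1e6 = 0.079363 kg/h

0.079363 kg/h


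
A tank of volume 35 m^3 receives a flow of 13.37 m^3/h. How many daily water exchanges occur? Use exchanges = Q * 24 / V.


Daily flow volume = 13.37 m^3/h * 24 h = 320.88 m^3/day
Exchanges = daily flow / tank volume = 320.88 / 35 = 9.168 exchanges/day

9.168 exchanges/day


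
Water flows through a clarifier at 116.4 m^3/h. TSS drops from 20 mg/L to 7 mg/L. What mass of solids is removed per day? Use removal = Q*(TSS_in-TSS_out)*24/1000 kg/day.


Concentration drop: TSS_in - TSS_out = 20 - 7 = 13 mg/L
Hourly solids removed = Q * dTSS = 116.4 m^3/h * 13 mg/L = 1513.2 g/h  (m^3/h * mg/L = g/h)
Daily solids removed = 1513.2 * 24 = 36316.8 g/day
Convert g to kg: 36316.8 / 1000 = 36.3168 kg/day

36.3168 kg/day


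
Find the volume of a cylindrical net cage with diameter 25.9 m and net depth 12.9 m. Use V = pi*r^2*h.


r = d/2 = 25.9/2 = 12.95 m
Base area = pi*r^2 = pi*12.95^2 = 526.85294 m^2
Volume = 526.85294 * 12.9 = 6796.4 m^3

6796.4 m^3


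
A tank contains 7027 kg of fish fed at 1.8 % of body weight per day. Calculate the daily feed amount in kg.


Feeding rate fraction = 1.8% / 100 = 0.018
Daily feed = 7027 kg * 0.018 = 126.486 kg/day

126.486 kg/day


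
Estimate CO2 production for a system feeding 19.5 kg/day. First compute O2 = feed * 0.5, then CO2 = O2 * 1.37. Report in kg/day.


O2 = 19.5 * 0.5 = 9.75
CO2 = 9.75 * 1.37 = 13.3575

13.3575 kg/day


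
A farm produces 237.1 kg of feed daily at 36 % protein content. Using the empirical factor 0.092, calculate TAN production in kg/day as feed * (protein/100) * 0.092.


Protein in feed = 237.1 * 36/100 = 85.356 kg/day
TAN = protein * 0.092 = 85.356 * 0.092 = 7.852752 kg/day

7.852752 kg/day


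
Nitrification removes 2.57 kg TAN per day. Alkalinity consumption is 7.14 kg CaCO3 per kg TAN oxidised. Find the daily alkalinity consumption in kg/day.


Alkalinity factor: 7.14 kg CaCO3 consumed per kg TAN nitrified
alk = 2.57 kg TAN * 7.14 = 18.3498 kg CaCO3/day

18.3498 kg CaCO3/day


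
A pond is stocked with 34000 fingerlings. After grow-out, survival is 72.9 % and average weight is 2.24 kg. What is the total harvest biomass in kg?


Survivors = 34000 * 72.9/100 = 24786 fish
Harvest biomass = survivors * W_f = 24786 * 2.24 = 55520.64 kg

55520.64 kg


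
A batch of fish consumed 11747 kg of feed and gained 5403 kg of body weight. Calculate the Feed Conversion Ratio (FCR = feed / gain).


FCR = feed consumed / weight gained
FCR = 11747 kg / 5403 kg = 2.17416

2.17416


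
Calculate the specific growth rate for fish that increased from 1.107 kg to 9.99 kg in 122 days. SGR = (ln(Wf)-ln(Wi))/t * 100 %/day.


ln(W_f) = ln(9.99) = 2.3015846
ln(W_i) = ln(1.107) = 0.10165365
ln(W_f) - ln(W_i) = 2.3015846 - 0.10165365 = 2.199931
SGR = 2.199931 / 122 * 100 = 1.80322 %/day

1.80322 %/day


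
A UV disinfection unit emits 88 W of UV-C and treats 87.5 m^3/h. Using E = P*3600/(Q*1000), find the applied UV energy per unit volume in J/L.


Energy delivered per hour = 88 W * 3600 s = 316800 J/h
Volume treated per hour = 87.5 m^3/h * 1000 = 87500 L/h
dose = 316800 / 87500 = 3.62057 J/L

3.62057 J/L


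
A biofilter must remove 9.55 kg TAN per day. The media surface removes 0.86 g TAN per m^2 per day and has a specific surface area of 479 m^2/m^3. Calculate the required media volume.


A = 9.55*1000 / 0.86 = 11104.651 m^2
V = 11104.651 / 479 = 23.183

23.183 m^3


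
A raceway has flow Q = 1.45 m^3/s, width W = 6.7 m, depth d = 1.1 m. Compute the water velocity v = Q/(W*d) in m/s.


Cross-sectional area = W * d = 6.7 * 1.1 = 7.37 m^2
Velocity = Q / A = 1.45 / 7.37 = 0.196744 m/s

0.196744 m/s


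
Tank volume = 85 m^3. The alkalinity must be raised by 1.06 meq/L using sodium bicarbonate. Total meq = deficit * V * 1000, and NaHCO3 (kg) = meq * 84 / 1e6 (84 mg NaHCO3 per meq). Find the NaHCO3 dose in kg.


Tank volume in L = 85 m^3 * 1000 = 85000 L
Total meq required = 1.06 meq/L * 85000 L = 90100 meq
NaHCO3 mass = 90100 meq * 84 mg/meq / 1e6 = 7.5684 kg

7.5684 kg


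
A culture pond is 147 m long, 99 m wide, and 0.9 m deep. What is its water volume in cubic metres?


Base area = L * W = 147 * 99 = 14553 m^2
Volume = area * depth = 14553 * 0.9 = 13097.7 m^3

13097.7 m^3


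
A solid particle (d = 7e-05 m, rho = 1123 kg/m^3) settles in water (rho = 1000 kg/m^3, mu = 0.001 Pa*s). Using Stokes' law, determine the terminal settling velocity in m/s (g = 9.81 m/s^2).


Density difference: rho_p - rho_f = 1123 - 1000 = 123 kg/m^3
d^2 = (7e-05)^2 = 4.9e-09 m^2
Numerator = (rho_p - rho_f) * g * d^2 = 123 * 9.81 * 4.9e-09 = 5.912487e-06
Denominator = 18 * mu = 18 * 0.001 = 0.018
v_s = 5.912487e-06 / 0.018 = 3.28471e-04 m/s
Check: Re = rho_f * v_s * d / mu = 1000 * 3.28471e-04 * 7e-05 / 0.001 = 0.023 < 1, so Stokes' law applies.

3.28471e-04 m/s


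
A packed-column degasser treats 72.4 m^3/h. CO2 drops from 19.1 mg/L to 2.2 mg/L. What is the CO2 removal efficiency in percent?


CO2_out / CO2_in = 2.2 / 19.1 = 0.11518325
Fraction remaining = 0.11518325
efficiency = (1 - 0.11518325) * 100 = 88.4817 %

88.4817 %


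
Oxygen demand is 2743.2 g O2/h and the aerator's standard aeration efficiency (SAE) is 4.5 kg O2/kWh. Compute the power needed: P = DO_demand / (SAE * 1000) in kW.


SAE in g O2/kWh = 4.5 * 1000 = 4500 g/kWh
P = DO_demand / SAE_g = 2743.2 / 4500 = 0.6096 kW

0.6096 kW


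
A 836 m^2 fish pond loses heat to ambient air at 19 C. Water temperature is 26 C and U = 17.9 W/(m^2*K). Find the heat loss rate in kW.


Temperature difference dT = 26 - 19 = 7 K
Heat loss (W) = U * A * dT = 17.9 * 836 * 7 = 104750.8 W
Convert to kW: 104750.8 / 1000 = 104.7508 kW

104.7508 kW


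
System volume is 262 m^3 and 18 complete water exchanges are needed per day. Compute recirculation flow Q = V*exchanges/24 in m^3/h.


Daily recirculation volume = 262 m^3 * 18 = 4716 m^3/day
Flow rate Q = daily volume / 24 h = 4716 / 24 = 196.5 m^3/h

196.5 m^3/h


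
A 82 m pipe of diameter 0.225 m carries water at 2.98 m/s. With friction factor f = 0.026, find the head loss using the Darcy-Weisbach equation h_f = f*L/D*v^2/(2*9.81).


v^2 = 2.98^2 = 8.8804 m^2/s^2
L/D = 82/0.225 = 364.44444
h_f = f*(L/D)*v^2/(2g) = 0.026 * 364.44444 * 8.8804 / 19.62 = 4.28882 m

4.28882 m


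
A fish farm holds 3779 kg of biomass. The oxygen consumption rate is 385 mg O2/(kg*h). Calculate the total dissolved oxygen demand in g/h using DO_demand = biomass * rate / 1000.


Total O2 consumption (mg/h) = 3779 kg * 385 mg/(kg*h) = 1454915 mg/h
Convert to g/h: 1454915 / 1000 = 1454.915 g/h

1454.915 g/h


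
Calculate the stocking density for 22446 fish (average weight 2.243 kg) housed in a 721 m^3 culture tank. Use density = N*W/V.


Total biomass = 22446 fish * 2.243 kg = 50346.378 kg
Density = total biomass / volume = 50346.378 / 721 = 69.8285 kg/m^3

69.8285 kg/m^3


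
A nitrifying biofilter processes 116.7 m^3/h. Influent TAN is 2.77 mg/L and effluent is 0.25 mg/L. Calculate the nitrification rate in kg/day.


Concentration drop: TAN_in - TAN_out = 2.77 - 0.25 = 2.52 mg/L
Hourly TAN removed = Q * dTAN = 116.7 m^3/h * 2.52 mg/L = 294.084 g/h  (m^3/h * mg/L = g/h)
Daily TAN removed = 294.084 * 24 = 7058.016 g/day
Convert to kg/day: 7058.016 / 1000 = 7.058016 kg/day

7.058016 kg/day


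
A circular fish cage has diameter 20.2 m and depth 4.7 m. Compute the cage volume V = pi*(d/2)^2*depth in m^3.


r = d/2 = 20.2/2 = 10.1 m
Base area = pi*r^2 = pi*10.1^2 = 320.47387 m^2
Volume = 320.47387 * 4.7 = 1506.23 m^3

1506.23 m^3


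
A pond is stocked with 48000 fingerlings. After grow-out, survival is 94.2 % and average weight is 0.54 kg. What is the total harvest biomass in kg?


Survivors = 48000 * 94.2/100 = 45216 fish
Harvest biomass = survivors * W_f = 45216 * 0.54 = 24416.64 kg

24416.64 kg


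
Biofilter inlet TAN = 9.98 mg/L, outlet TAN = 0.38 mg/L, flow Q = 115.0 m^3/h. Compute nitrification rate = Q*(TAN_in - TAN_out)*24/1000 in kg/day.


Concentration drop: TAN_in - TAN_out = 9.98 - 0.38 = 9.6 mg/L
Hourly TAN removed = Q * dTAN = 115.0 m^3/h * 9.6 mg/L = 1104 g/h  (m^3/h * mg/L = g/h)
Daily TAN removed = 1104 * 24 = 26496 g/day
Convert to kg/day: 26496 / 1000 = 26.496 kg/day

26.496 kg/day


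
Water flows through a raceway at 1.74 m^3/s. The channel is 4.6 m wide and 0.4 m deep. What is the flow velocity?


Cross-sectional area = W * d = 4.6 * 0.4 = 1.84 m^2
Velocity = Q / A = 1.74 / 1.84 = 0.945652 m/s

0.945652 m/s


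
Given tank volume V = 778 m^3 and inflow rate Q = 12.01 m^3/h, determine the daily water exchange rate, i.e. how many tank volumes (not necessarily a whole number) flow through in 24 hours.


Daily flow volume = 12.01 m^3/h * 24 h = 288.24 m^3/day
Exchanges = daily flow / tank volume = 288.24 / 778 = 0.370488 exchanges/day

0.370488 exchanges/day


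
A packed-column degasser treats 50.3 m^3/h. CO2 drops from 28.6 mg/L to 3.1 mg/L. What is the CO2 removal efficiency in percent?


CO2_out / CO2_in = 3.1 / 28.6 = 0.10839161
Fraction remaining = 0.10839161
efficiency = (1 - 0.10839161) * 100 = 89.1608 %

89.1608 %


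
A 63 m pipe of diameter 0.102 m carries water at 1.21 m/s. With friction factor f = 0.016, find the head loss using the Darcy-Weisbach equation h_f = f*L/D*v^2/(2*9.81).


v^2 = 1.21^2 = 1.4641 m^2/s^2
L/D = 63/0.102 = 617.64706
h_f = f*(L/D)*v^2/(2g) = 0.016 * 617.64706 * 1.4641 / 19.62 = 0.737449 m

0.737449 m


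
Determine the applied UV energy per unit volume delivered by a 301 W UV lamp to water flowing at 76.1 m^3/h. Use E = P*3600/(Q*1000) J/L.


Energy delivered per hour = 301 W * 3600 s = 1083600 J/h
Volume treated per hour = 76.1 m^3/h * 1000 = 76100 L/h
dose = 1083600 / 76100 = 14.2392 J/L

14.2392 J/L


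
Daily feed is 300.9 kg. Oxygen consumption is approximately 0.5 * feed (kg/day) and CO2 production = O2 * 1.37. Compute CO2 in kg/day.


O2 = 300.9 * 0.5 = 150.45
CO2 = 150.45 * 1.37 = 206.1165

206.1165 kg/day


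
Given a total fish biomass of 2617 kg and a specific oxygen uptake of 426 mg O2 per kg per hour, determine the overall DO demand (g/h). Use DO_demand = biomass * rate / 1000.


Total O2 consumption (mg/h) = 2617 kg * 426 mg/(kg*h) = 1114842 mg/h
Convert to g/h: 1114842 / 1000 = 1114.842 g/h

1114.842 g/h


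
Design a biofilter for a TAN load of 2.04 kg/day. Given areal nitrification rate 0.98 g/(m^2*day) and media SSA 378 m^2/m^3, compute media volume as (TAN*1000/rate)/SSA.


A = 2.04*1000 / 0.98 = 2081.6327 m^2
V = 2081.6327 / 378 = 5.50696

5.50696 m^3


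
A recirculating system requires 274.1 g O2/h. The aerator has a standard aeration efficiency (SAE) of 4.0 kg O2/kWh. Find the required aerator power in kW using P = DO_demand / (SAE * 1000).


SAE in g O2/kWh = 4.0 * 1000 = 4000 g/kWh
P = DO_demand / SAE_g = 274.1 / 4000 = 0.068525 kW

0.068525 kW


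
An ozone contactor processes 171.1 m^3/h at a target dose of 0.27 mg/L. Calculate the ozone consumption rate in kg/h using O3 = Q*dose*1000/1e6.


O3 demand (mg/h) = Q * dose * 1000 = 171.1 * 0.27 * 1000 = 46197 mg/h
Convert mg to kg: 46197 / 1e6 = 0.046197 kg/h

0.046197 kg/h


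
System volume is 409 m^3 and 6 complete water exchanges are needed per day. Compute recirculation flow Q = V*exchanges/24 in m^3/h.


Daily recirculation volume = 409 m^3 * 6 = 2454 m^3/day
Flow rate Q = daily volume / 24 h = 2454 / 24 = 102.25 m^3/h

102.25 m^3/h


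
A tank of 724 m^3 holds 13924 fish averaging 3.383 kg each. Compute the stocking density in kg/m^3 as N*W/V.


Total biomass = 13924 fish * 3.383 kg = 47104.892 kg
Density = total biomass / volume = 47104.892 / 724 = 65.062 kg/m^3

65.062 kg/m^3


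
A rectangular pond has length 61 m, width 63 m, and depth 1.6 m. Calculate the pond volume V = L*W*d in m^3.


Base area = L * W = 61 * 63 = 3843 m^2
Volume = area * depth = 3843 * 1.6 = 6148.8 m^3

6148.8 m^3


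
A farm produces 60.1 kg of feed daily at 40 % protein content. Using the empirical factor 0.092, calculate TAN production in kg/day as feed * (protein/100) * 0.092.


Protein in feed = 60.1 * 40/100 = 24.04 kg/day
TAN = protein * 0.092 = 24.04 * 0.092 = 2.21168 kg/day

2.21168 kg/day


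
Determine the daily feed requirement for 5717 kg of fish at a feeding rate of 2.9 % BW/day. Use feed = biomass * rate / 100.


Feeding rate fraction = 2.9% / 100 = 0.029
Daily feed = 5717 kg * 0.029 = 165.793 kg/day

165.793 kg/day


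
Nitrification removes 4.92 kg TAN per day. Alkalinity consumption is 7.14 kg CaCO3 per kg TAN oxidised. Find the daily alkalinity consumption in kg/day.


Alkalinity factor: 7.14 kg CaCO3 consumed per kg TAN nitrified
alk = 4.92 kg TAN * 7.14 = 35.1288 kg CaCO3/day

35.1288 kg CaCO3/day


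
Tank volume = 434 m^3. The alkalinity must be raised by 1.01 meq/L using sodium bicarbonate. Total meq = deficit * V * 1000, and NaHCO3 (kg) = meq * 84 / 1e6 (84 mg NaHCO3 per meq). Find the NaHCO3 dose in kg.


Tank volume in L = 434 m^3 * 1000 = 434000 L
Total meq required = 1.01 meq/L * 434000 L = 438340 meq
NaHCO3 mass = 438340 meq * 84 mg/meq / 1e6 = 36.8206 kg

36.8206 kg


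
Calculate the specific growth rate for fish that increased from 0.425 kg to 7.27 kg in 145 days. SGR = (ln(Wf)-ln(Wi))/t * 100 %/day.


ln(W_f) = ln(7.27) = 1.9837563
ln(W_i) = ln(0.425) = -0.85566611
ln(W_f) - ln(W_i) = 1.9837563 - -0.85566611 = 2.8394224
SGR = 2.8394224 / 145 * 100 = 1.95822 %/day

1.95822 %/day


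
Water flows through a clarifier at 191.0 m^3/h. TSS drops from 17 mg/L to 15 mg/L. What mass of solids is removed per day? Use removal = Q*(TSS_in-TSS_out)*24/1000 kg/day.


Concentration drop: TSS_in - TSS_out = 17 - 15 = 2 mg/L
Hourly solids removed = Q * dTSS = 191.0 m^3/h * 2 mg/L = 382 g/h  (m^3/h * mg/L = g/h)
Daily solids removed = 382 * 24 = 9168 g/day
Convert g to kg: 9168 / 1000 = 9.168 kg/day

9.168 kg/day


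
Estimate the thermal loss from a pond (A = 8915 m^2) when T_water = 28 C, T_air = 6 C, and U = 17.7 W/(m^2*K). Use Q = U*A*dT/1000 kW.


Temperature difference dT = 28 - 6 = 22 K
Heat loss (W) = U * A * dT = 17.7 * 8915 * 22 = 3471501 W
Convert to kW: 3471501 / 1000 = 3471.501 kW

3471.501 kW


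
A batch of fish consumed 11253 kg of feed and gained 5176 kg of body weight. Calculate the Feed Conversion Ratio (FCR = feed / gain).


FCR = feed consumed / weight gained
FCR = 11253 kg / 5176 kg = 2.17407

2.17407


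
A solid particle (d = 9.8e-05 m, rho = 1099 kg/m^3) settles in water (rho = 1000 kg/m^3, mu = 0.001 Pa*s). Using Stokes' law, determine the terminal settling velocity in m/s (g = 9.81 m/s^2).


Density difference: rho_p - rho_f = 1099 - 1000 = 99 kg/m^3
d^2 = (9.8e-05)^2 = 9.604e-09 m^2
Numerator = (rho_p - rho_f) * g * d^2 = 99 * 9.81 * 9.604e-09 = 9.3273088e-06
Denominator = 18 * mu = 18 * 0.001 = 0.018
v_s = 9.3273088e-06 / 0.018 = 5.18184e-04 m/s
Check: Re = rho_f * v_s * d / mu = 1000 * 5.18184e-04 * 9.8e-05 / 0.001 = 0.0508 < 1, so Stokes' law applies.

5.18184e-04 m/s


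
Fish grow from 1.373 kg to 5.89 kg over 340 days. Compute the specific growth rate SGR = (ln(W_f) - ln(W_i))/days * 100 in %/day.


ln(W_f) = ln(5.89) = 1.773256
ln(W_i) = ln(1.373) = 0.31699813
ln(W_f) - ln(W_i) = 1.773256 - 0.31699813 = 1.4562579
SGR = 1.4562579 / 340 * 100 = 0.428311 %/day

0.428311 %/day


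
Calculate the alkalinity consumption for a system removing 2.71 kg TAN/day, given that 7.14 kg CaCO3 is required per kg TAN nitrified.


Alkalinity factor: 7.14 kg CaCO3 consumed per kg TAN nitrified
alk = 2.71 kg TAN * 7.14 = 19.3494 kg CaCO3/day

19.3494 kg CaCO3/day


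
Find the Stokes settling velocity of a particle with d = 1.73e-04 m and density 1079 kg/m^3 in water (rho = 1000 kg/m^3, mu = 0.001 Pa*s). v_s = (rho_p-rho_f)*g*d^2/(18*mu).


Density difference: rho_p - rho_f = 1079 - 1000 = 79 kg/m^3
d^2 = (1.73e-04)^2 = 2.9929e-08 m^2
Numerator = (rho_p - rho_f) * g * d^2 = 79 * 9.81 * 2.9929e-08 = 2.3194676e-05
Denominator = 18 * mu = 18 * 0.001 = 0.018
v_s = 2.3194676e-05 / 0.018 = 0.00128859 m/s
Check: Re = rho_f * v_s * d / mu = 1000 * 0.00128859 * 1.73e-04 / 0.001 = 0.223 < 1, so Stokes' law applies.

0.00128859 m/s


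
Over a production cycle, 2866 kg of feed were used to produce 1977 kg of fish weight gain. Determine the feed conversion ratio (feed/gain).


FCR = feed consumed / weight gained
FCR = 2866 kg / 1977 kg = 1.44967

1.44967


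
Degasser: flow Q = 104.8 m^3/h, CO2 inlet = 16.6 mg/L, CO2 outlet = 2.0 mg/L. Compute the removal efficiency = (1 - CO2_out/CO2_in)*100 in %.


CO2_out / CO2_in = 2.0 / 16.6 = 0.12048193
Fraction remaining = 0.12048193
efficiency = (1 - 0.12048193) * 100 = 87.9518 %

87.9518 %


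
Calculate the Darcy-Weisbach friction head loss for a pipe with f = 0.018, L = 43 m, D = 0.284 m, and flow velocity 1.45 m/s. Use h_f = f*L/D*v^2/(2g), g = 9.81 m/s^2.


v^2 = 1.45^2 = 2.1025 m^2/s^2
L/D = 43/0.284 = 151.40845
h_f = f*(L/D)*v^2/(2g) = 0.018 * 151.40845 * 2.1025 / 19.62 = 0.292052 m

0.292052 m


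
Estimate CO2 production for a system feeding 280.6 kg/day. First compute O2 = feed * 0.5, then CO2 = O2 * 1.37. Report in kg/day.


O2 = 280.6 * 0.5 = 140.3
CO2 = 140.3 * 1.37 = 192.211

192.211 kg/day


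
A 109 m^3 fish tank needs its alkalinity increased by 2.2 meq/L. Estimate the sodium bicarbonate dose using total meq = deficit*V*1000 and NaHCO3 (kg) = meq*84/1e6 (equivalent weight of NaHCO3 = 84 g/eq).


Tank volume in L = 109 m^3 * 1000 = 109000 L
Total meq required = 2.2 meq/L * 109000 L = 239800 meq
NaHCO3 mass = 239800 meq * 84 mg/meq / 1e6 = 20.1432 kg

20.1432 kg


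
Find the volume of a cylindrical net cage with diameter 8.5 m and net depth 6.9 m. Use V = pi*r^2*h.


r = d/2 = 8.5/2 = 4.25 m
Base area = pi*r^2 = pi*4.25^2 = 56.745017 m^2
Volume = 56.745017 * 6.9 = 391.541 m^3

391.541 m^3


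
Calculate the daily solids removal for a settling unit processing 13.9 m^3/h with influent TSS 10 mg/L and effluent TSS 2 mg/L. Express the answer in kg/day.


Concentration drop: TSS_in - TSS_out = 10 - 2 = 8 mg/L
Hourly solids removed = Q * dTSS = 13.9 m^3/h * 8 mg/L = 111.2 g/h  (m^3/h * mg/L = g/h)
Daily solids removed = 111.2 * 24 = 2668.8 g/day
Convert g to kg: 2668.8 / 1000 = 2.6688 kg/day

2.6688 kg/day


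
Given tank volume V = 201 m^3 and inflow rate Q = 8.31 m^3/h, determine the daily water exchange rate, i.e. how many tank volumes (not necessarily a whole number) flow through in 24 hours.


Daily flow volume = 8.31 m^3/h * 24 h = 199.44 m^3/day
Exchanges = daily flow / tank volume = 199.44 / 201 = 0.992239 exchanges/day

0.992239 exchanges/day


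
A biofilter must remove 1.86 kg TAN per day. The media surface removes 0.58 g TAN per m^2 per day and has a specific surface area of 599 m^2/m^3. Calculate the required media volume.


A = 1.86*1000 / 0.58 = 3206.8966 m^2
V = 3206.8966 / 599 = 5.35375

5.35375 m^3


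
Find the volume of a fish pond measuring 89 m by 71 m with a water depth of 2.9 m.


Base area = L * W = 89 * 71 = 6319 m^2
Volume = area * depth = 6319 * 2.9 = 18325.1 m^3

18325.1 m^3


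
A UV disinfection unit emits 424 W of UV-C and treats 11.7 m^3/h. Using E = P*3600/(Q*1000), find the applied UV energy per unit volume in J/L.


Energy delivered per hour = 424 W * 3600 s = 1526400 J/h
Volume treated per hour = 11.7 m^3/h * 1000 = 11700 L/h
dose = 1526400 / 11700 = 130.462 J/L

130.462 J/L


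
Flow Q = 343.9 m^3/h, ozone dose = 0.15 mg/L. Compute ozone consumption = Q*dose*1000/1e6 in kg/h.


O3 demand (mg/h) = Q * dose * 1000 = 343.9 * 0.15 * 1000 = 51585 mg/h
Convert mg to kg: 51585 / 1e6 = 0.051585 kg/h

0.051585 kg/h


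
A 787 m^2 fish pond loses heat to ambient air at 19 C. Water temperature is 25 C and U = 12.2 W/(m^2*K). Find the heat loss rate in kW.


Temperature difference dT = 25 - 19 = 6 K
Heat loss (W) = U * A * dT = 12.2 * 787 * 6 = 57608.4 W
Convert to kW: 57608.4 / 1000 = 57.6084 kW

57.6084 kW


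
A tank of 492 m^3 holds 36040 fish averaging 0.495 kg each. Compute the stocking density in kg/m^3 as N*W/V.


Total biomass = 36040 fish * 0.495 kg = 17839.8 kg
Density = total biomass / volume = 17839.8 / 492 = 36.2598 kg/m^3

36.2598 kg/m^3


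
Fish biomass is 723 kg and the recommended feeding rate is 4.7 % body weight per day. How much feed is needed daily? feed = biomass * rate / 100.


Feeding rate fraction = 4.7% / 100 = 0.047
Daily feed = 723 kg * 0.047 = 33.981 kg/day

33.981 kg/day


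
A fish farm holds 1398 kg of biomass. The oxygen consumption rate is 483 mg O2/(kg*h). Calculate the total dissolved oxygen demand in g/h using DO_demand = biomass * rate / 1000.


Total O2 consumption (mg/h) = 1398 kg * 483 mg/(kg*h) = 675234 mg/h
Convert to g/h: 675234 / 1000 = 675.234 g/h

675.234 g/h


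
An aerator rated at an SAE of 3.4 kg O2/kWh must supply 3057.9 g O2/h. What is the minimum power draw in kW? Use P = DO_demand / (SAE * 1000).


SAE in g O2/kWh = 3.4 * 1000 = 3400 g/kWh
P = DO_demand / SAE_g = 3057.9 / 3400 = 0.899382 kW

0.899382 kW


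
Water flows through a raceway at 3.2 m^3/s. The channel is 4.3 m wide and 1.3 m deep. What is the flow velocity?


Cross-sectional area = W * d = 4.3 * 1.3 = 5.59 m^2
Velocity = Q / A = 3.2 / 5.59 = 0.572451 m/s

0.572451 m/s


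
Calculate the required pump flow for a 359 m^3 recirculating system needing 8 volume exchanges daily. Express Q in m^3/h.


Daily recirculation volume = 359 m^3 * 8 = 2872 m^3/day
Flow rate Q = daily volume / 24 h = 2872 / 24 = 119.667 m^3/h

119.667 m^3/h


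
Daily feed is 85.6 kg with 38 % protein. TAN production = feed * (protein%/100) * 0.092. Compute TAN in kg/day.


Protein in feed = 85.6 * 38/100 = 32.528 kg/day
TAN = protein * 0.092 = 32.528 * 0.092 = 2.992576 kg/day

2.992576 kg/day


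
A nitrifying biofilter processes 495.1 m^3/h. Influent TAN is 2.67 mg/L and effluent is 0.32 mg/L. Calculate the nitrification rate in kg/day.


Concentration drop: TAN_in - TAN_out = 2.67 - 0.32 = 2.35 mg/L
Hourly TAN removed = Q * dTAN = 495.1 m^3/h * 2.35 mg/L = 1163.485 g/h  (m^3/h * mg/L = g/h)
Daily TAN removed = 1163.485 * 24 = 27923.64 g/day
Convert to kg/day: 27923.64 / 1000 = 27.92364 kg/day

27.92364 kg/day


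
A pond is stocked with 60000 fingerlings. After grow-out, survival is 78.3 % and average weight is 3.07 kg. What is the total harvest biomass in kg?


Survivors = 60000 * 78.3/100 = 46980 fish
Harvest biomass = survivors * W_f = 46980 * 3.07 = 144228.6 kg

144228.6 kg


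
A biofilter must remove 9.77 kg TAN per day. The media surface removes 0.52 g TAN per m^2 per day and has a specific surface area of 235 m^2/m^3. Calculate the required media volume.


A = 9.77*1000 / 0.52 = 18788.462 m^2
V = 18788.462 / 235 = 79.9509

79.9509 m^3


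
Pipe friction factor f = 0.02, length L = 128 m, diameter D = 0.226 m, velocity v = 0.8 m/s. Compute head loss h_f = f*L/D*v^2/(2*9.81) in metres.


v^2 = 0.8^2 = 0.64 m^2/s^2
L/D = 128/0.226 = 566.37168
h_f = f*(L/D)*v^2/(2g) = 0.02 * 566.37168 * 0.64 / 19.62 = 0.369498 m

0.369498 m


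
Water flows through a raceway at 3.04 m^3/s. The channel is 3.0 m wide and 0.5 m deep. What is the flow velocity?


Cross-sectional area = W * d = 3.0 * 0.5 = 1.5 m^2
Velocity = Q / A = 3.04 / 1.5 = 2.02667 m/s

2.02667 m/s


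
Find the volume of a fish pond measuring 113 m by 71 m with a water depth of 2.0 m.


Base area = L * W = 113 * 71 = 8023 m^2
Volume = area * depth = 8023 * 2.0 = 16046 m^3

16046 m^3


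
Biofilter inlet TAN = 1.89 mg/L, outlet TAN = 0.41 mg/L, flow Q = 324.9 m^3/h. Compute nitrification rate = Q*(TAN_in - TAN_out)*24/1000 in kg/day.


Concentration drop: TAN_in - TAN_out = 1.89 - 0.41 = 1.48 mg/L
Hourly TAN removed = Q * dTAN = 324.9 m^3/h * 1.48 mg/L = 480.852 g/h  (m^3/h * mg/L = g/h)
Daily TAN removed = 480.852 * 24 = 11540.448 g/day
Convert to kg/day: 11540.448 / 1000 = 11.540448 kg/day

11.540448 kg/day


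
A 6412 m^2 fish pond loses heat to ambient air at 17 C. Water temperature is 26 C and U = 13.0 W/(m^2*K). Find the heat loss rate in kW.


Temperature difference dT = 26 - 17 = 9 K
Heat loss (W) = U * A * dT = 13.0 * 6412 * 9 = 750204 W
Convert to kW: 750204 / 1000 = 750.204 kW

750.204 kW


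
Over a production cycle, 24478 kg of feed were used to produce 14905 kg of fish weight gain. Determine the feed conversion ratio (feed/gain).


FCR = feed consumed / weight gained
FCR = 24478 kg / 14905 kg = 1.64227

1.64227


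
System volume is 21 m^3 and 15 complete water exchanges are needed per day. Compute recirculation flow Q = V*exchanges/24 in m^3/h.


Daily recirculation volume = 21 m^3 * 15 = 315 m^3/day
Flow rate Q = daily volume / 24 h = 315 / 24 = 13.125 m^3/h

13.125 m^3/h


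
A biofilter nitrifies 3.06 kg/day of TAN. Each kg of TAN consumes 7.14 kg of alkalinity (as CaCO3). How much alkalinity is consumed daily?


Alkalinity factor: 7.14 kg CaCO3 consumed per kg TAN nitrified
alk = 3.06 kg TAN * 7.14 = 21.8484 kg CaCO3/day

21.8484 kg CaCO3/day


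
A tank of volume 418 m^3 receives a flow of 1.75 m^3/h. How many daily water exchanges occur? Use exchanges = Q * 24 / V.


Daily flow volume = 1.75 m^3/h * 24 h = 42 m^3/day
Exchanges = daily flow / tank volume = 42 / 418 = 0.100478 exchanges/day

0.100478 exchanges/day


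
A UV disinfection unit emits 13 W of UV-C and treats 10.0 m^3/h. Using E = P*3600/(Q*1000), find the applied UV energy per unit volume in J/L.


Energy delivered per hour = 13 W * 3600 s = 46800 J/h
Volume treated per hour = 10.0 m^3/h * 1000 = 10000 L/h
dose = 46800 / 10000 = 4.68 J/L

4.68 J/L


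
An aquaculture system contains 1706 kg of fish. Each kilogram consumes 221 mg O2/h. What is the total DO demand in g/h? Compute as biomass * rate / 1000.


Total O2 consumption (mg/h) = 1706 kg * 221 mg/(kg*h) = 377026 mg/h
Convert to g/h: 377026 / 1000 = 377.026 g/h

377.026 g/h


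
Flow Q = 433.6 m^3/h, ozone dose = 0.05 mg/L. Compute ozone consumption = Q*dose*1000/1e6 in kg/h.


O3 demand (mg/h) = Q * dose * 1000 = 433.6 * 0.05 * 1000 = 21680 mg/h
Convert mg to kg: 21680 / 1e6 = 0.02168 kg/h

0.02168 kg/h


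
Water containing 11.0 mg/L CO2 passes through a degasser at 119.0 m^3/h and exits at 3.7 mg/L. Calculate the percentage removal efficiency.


CO2_out / CO2_in = 3.7 / 11.0 = 0.33636364
Fraction remaining = 0.33636364
efficiency = (1 - 0.33636364) * 100 = 66.3636 %

66.3636 %


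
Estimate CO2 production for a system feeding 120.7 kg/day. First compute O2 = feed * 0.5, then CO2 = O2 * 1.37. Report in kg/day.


O2 = 120.7 * 0.5 = 60.35
CO2 = 60.35 * 1.37 = 82.6795

82.6795 kg/day


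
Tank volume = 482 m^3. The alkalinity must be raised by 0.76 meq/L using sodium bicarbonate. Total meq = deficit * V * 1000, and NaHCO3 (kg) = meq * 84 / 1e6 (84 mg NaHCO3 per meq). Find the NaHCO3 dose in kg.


Tank volume in L = 482 m^3 * 1000 = 482000 L
Total meq required = 0.76 meq/L * 482000 L = 366320 meq
NaHCO3 mass = 366320 meq * 84 mg/meq / 1e6 = 30.7709 kg

30.7709 kg


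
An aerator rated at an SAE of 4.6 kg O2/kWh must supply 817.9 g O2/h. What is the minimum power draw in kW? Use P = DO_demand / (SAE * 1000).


SAE in g O2/kWh = 4.6 * 1000 = 4600 g/kWh
P = DO_demand / SAE_g = 817.9 / 4600 = 0.177804 kW

0.177804 kW


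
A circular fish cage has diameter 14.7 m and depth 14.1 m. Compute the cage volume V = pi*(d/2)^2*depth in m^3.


r = d/2 = 14.7/2 = 7.35 m
Base area = pi*r^2 = pi*7.35^2 = 169.71669 m^2
Volume = 169.71669 * 14.1 = 2393.01 m^3

2393.01 m^3


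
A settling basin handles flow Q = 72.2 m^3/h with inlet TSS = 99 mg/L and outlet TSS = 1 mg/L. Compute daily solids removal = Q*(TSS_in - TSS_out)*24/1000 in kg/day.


Concentration drop: TSS_in - TSS_out = 99 - 1 = 98 mg/L
Hourly solids removed = Q * dTSS = 72.2 m^3/h * 98 mg/L = 7075.6 g/h  (m^3/h * mg/L = g/h)
Daily solids removed = 7075.6 * 24 = 169814.4 g/day
Convert g to kg: 169814.4 / 1000 = 169.8144 kg/day

169.8144 kg/day
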